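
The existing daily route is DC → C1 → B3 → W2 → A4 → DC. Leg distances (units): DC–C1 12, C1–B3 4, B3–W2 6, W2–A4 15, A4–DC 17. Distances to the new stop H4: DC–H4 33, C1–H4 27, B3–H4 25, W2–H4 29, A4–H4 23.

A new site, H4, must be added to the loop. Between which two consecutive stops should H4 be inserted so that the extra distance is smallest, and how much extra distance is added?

Adding 37 by placing H4 on the W2–A4 leg.

Insertion cost between consecutive stops i–j is d(i,H4) + d(H4,j) − d(i,j):
  between DC and C1: 33 + 27 − 12 = 48
  between C1 and B3: 27 + 25 − 4 = 48
  between B3 and W2: 25 + 29 − 6 = 48
  between W2 and A4: 29 + 23 − 15 = 37
  between A4 and DC: 23 + 33 − 17 = 39
Cheapest insertion is between W2 and A4, adding 37.
New total = 54 + 37 = 91.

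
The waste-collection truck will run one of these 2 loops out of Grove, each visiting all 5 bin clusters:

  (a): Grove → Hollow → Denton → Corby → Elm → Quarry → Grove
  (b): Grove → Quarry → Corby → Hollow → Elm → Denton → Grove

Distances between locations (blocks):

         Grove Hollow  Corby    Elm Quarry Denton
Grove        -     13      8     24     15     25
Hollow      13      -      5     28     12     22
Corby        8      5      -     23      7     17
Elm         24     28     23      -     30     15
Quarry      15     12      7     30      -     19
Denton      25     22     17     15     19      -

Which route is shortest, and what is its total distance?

Shortest is (b), total 95 blocks.

(a): 13 + 22 + 17 + 23 + 30 + 15 = 120
(b): 15 + 7 + 5 + 28 + 15 + 25 = 95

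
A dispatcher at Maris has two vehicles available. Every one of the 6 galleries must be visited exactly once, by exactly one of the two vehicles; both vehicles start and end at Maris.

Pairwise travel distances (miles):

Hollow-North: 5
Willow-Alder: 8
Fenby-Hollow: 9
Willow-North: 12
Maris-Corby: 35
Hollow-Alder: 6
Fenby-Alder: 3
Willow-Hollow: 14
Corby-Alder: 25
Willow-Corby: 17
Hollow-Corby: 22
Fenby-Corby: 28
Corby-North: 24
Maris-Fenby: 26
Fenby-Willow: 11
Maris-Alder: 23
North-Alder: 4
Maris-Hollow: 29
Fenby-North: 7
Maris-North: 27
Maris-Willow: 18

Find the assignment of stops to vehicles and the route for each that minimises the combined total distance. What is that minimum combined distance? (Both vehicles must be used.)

There are 2^5 − 1 = 31 ways to divide the 6 stops into two non-empty groups. For each, the best each vehicle can do is its own shortest tour through its group:
  {Fenby} + {Willow, Hollow, Corby, North, Alder}: 52 + 89 = 141
  {Willow} + {Fenby, Hollow, Corby, North, Alder}: 36 + 95 = 131
  {Fenby, Willow} + {Hollow, Corby, North, Alder}: 55 + 89 = 144
  {Hollow} + {Fenby, Willow, Corby, North, Alder}: 58 + 92 = 150
  {Fenby, Hollow} + {Willow, Corby, North, Alder}: 64 + 86 = 150
  {Willow, Hollow} + {Fenby, Corby, North, Alder}: 61 + 92 = 153
  … (31 splits in total)
Best: vehicle 1 Maris → Willow → Maris = 36; vehicle 2 Maris → Fenby → Alder → North → Hollow → Corby → Maris = 95; combined 131.

131 miles — the smallest possible combined total.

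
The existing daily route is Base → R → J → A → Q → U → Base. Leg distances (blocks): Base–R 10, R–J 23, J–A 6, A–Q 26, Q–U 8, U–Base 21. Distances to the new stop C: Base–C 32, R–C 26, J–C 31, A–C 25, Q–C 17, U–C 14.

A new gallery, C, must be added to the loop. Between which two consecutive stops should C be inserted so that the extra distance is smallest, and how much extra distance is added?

Insertion cost between consecutive stops i–j is d(i,C) + d(C,j) − d(i,j):
  between Base and R: 32 + 26 − 10 = 48
  between R and J: 26 + 31 − 23 = 34
  between J and A: 31 + 25 − 6 = 50
  between A and Q: 25 + 17 − 26 = 16
  between Q and U: 17 + 14 − 8 = 23
  between U and Base: 14 + 32 − 21 = 25
Cheapest insertion is between A and Q, adding 16.
New total = 94 + 16 = 110.

Minimum extra distance: 16 blocks, inserting C between A and Q.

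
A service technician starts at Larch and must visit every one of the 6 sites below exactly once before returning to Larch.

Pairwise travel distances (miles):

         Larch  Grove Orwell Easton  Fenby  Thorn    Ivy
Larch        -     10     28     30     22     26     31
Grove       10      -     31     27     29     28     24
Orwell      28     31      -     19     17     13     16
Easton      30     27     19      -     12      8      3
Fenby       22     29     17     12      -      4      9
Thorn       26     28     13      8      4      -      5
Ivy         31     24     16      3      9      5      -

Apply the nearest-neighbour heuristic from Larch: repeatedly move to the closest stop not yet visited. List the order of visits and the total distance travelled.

Total distance 94 miles via the nearest-neighbour route Larch → Grove → Ivy → Easton → Thorn → Fenby → Orwell → Larch.

At Larch the remaining stops are Grove 10, Fenby 22, Thorn 26, Orwell 28, Easton 30, Ivy 31; go to Grove.
At Grove the remaining stops are Ivy 24, Easton 27, Thorn 28, Fenby 29, Orwell 31; go to Ivy.
At Ivy the remaining stops are Easton 3, Thorn 5, Fenby 9, Orwell 16; go to Easton.
At Easton the remaining stops are Thorn 8, Fenby 12, Orwell 19; go to Thorn.
At Thorn the remaining stops are Fenby 4, Orwell 13; go to Fenby.
At Fenby the remaining stops are Orwell 17; go to Orwell.
Return Orwell→Larch: 28.
Total = 10 + 24 + 3 + 8 + 4 + 17 + 28 = 94.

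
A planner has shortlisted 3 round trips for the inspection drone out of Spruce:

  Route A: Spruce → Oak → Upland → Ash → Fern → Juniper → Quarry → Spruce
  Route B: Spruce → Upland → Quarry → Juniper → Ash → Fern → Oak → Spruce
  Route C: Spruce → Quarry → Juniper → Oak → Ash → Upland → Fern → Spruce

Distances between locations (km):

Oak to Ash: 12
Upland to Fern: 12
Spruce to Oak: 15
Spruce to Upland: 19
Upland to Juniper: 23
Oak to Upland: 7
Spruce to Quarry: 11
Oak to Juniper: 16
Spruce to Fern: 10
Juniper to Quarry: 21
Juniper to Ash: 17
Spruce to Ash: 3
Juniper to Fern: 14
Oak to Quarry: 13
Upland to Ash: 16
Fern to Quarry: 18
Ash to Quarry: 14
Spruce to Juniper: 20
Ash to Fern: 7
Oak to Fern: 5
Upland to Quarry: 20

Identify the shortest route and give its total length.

Shortest is Route A, total 91 km.

Route A: 15 + 7 + 16 + 7 + 14 + 21 + 11 = 91
Route B: 19 + 20 + 21 + 17 + 7 + 5 + 15 = 104
Route C: 11 + 21 + 16 + 12 + 16 + 12 + 10 = 98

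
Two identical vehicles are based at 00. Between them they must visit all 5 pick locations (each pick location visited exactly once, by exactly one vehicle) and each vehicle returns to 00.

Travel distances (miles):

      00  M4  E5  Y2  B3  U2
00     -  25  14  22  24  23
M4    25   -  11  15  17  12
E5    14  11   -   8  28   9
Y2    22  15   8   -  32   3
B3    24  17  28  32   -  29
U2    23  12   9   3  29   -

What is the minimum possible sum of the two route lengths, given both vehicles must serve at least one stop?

Minimum combined distance: 106 miles.

There are 2^4 − 1 = 15 ways to divide the 5 stops into two non-empty groups. For each, the best each vehicle can do is its own shortest tour through its group:
  {M4} + {E5, Y2, B3, U2}: 50 + 78 = 128
  {E5} + {M4, Y2, B3, U2}: 28 + 78 = 106
  {M4, E5} + {Y2, B3, U2}: 50 + 78 = 128
  {Y2} + {M4, E5, B3, U2}: 44 + 76 = 120
  {M4, Y2} + {E5, B3, U2}: 62 + 76 = 138
  {E5, Y2} + {M4, B3, U2}: 44 + 76 = 120
  … (15 splits in total)
Best: vehicle 1 00 → E5 → 00 = 28; vehicle 2 00 → Y2 → U2 → M4 → B3 → 00 = 78; combined 106.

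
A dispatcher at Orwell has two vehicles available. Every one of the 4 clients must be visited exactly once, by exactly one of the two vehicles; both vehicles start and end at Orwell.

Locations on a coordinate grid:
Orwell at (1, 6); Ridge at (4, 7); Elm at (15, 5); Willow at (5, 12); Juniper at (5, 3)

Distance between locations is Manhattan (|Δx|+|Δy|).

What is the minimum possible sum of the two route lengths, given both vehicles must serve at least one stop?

54 — the smallest possible combined total.

Check every non-empty split of the stops between the two vehicles; for each half take its own optimal tour:
  {Ridge} + {Elm, Willow, Juniper}: 8 + 46 = 54
  {Elm} + {Ridge, Willow, Juniper}: 30 + 26 = 56
  {Ridge, Elm} + {Willow, Juniper}: 32 + 26 = 58
  {Willow} + {Ridge, Elm, Juniper}: 20 + 36 = 56
  {Ridge, Willow} + {Elm, Juniper}: 20 + 34 = 54
  {Elm, Willow} + {Ridge, Juniper}: 42 + 16 = 58
  … (7 splits in total)
Best: vehicle 1 Orwell → Ridge → Orwell = 8; vehicle 2 Orwell → Elm → Juniper → Willow → Orwell = 46; combined 54.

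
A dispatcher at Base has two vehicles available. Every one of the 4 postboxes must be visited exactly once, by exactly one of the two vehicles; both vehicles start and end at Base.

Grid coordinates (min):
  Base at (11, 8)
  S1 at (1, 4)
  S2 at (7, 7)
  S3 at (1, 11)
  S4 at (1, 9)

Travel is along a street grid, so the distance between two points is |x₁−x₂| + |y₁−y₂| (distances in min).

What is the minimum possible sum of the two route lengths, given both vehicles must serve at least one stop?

There are 2^3 − 1 = 7 ways to divide the 4 stops into two non-empty groups. For each, the best each vehicle can do is its own shortest tour through its group:
  {S1} + {S2, S3, S4}: 28 + 28 = 56
  {S2} + {S1, S3, S4}: 10 + 34 = 44
  {S1, S2} + {S3, S4}: 28 + 26 = 54
  {S3} + {S1, S2, S4}: 26 + 30 = 56
  {S1, S3} + {S2, S4}: 34 + 24 = 58
  {S2, S3} + {S1, S4}: 28 + 30 = 58
  … (7 splits in total)
Best: vehicle 1 Base → S2 → Base = 10; vehicle 2 Base → S1 → S3 → S4 → Base = 34; combined 44.

44 min — the smallest possible combined total.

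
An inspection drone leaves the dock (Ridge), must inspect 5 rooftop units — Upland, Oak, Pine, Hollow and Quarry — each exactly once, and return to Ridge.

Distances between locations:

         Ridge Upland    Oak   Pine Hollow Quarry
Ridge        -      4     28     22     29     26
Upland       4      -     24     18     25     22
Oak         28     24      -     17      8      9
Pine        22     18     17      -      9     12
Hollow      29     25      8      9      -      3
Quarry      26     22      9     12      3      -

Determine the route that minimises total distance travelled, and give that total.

71 — the shortest possible round trip.

There are 60 distinct closed tours to check (reversals are equivalent).
Ridge - Upland - Oak - Pine - Hollow - Quarry - Ridge: 4+24+17+9+3+26 = 83
Ridge - Upland - Oak - Pine - Quarry - Hollow - Ridge: 4+24+17+12+3+29 = 89
Ridge - Upland - Oak - Hollow - Pine - Quarry - Ridge: 4+24+8+9+12+26 = 83
Ridge - Upland - Oak - Hollow - Quarry - Pine - Ridge: 4+24+8+3+12+22 = 73
Ridge - Upland - Oak - Quarry - Pine - Hollow - Ridge: 4+24+9+12+9+29 = 87
Ridge - Upland - Oak - Quarry - Hollow - Pine - Ridge: 4+24+9+3+9+22 = 71
Ridge - Upland - Pine - Oak - Hollow - Quarry - Ridge: 4+18+17+8+3+26 = 76
Ridge - Upland - Pine - Oak - Quarry - Hollow - Ridge: 4+18+17+9+3+29 = 80
Ridge - Upland - Pine - Hollow - Oak - Quarry - Ridge: 4+18+9+8+9+26 = 74
Ridge - Upland - Pine - Hollow - Quarry - Oak - Ridge: 4+18+9+3+9+28 = 71
Ridge - Upland - Pine - Quarry - Oak - Hollow - Ridge: 4+18+12+9+8+29 = 80
Ridge - Upland - Pine - Quarry - Hollow - Oak - Ridge: 4+18+12+3+8+28 = 73
Ridge - Upland - Hollow - Oak - Pine - Quarry - Ridge: 4+25+8+17+12+26 = 92
Ridge - Upland - Hollow - Oak - Quarry - Pine - Ridge: 4+25+8+9+12+22 = 80
… (46 more)
The minimum is 71.
One optimal route: Ridge → Upland → Oak → Quarry → Hollow → Pine → Ridge (or its reverse).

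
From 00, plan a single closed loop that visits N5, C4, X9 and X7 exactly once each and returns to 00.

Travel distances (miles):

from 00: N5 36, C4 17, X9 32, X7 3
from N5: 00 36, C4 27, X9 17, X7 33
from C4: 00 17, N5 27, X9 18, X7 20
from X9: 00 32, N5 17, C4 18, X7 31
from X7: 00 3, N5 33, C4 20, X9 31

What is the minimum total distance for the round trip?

There are 12 distinct closed tours to check (reversals are equivalent).
00 → N5 → C4 → X9 → X7 → 00: 36+27+18+31+3 = 115
00 → N5 → C4 → X7 → X9 → 00: 36+27+20+31+32 = 146
00 → N5 → X9 → C4 → X7 → 00: 36+17+18+20+3 = 94
00 → N5 → X9 → X7 → C4 → 00: 36+17+31+20+17 = 121
00 → N5 → X7 → C4 → X9 → 00: 36+33+20+18+32 = 139
00 → N5 → X7 → X9 → C4 → 00: 36+33+31+18+17 = 135
00 → C4 → N5 → X9 → X7 → 00: 17+27+17+31+3 = 95
00 → C4 → N5 → X7 → X9 → 00: 17+27+33+31+32 = 140
00 → C4 → X9 → N5 → X7 → 00: 17+18+17+33+3 = 88
00 → C4 → X7 → N5 → X9 → 00: 17+20+33+17+32 = 119
00 → X9 → N5 → C4 → X7 → 00: 32+17+27+20+3 = 99
00 → X9 → C4 → N5 → X7 → 00: 32+18+27+33+3 = 113
The minimum is 88.
One optimal route: 00 → C4 → X9 → N5 → X7 → 00 (or its reverse).

Minimum total distance: 88 miles.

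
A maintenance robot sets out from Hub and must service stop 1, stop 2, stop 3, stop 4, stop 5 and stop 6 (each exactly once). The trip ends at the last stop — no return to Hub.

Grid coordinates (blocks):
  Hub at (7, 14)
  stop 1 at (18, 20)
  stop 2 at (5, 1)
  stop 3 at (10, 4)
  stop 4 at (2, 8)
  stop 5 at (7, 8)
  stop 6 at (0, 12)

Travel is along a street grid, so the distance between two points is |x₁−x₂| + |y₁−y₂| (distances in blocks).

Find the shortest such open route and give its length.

61 blocks — the minimum one-way total.

There are 6! = 720 possible orderings.
Hub→stop 1→stop 2→stop 3→stop 4→stop 5→stop 6: 17+32+8+12+5+11 = 85
Hub→stop 1→stop 2→stop 3→stop 4→stop 6→stop 5: 17+32+8+12+6+11 = 86
Hub→stop 1→stop 2→stop 3→stop 5→stop 4→stop 6: 17+32+8+7+5+6 = 75
Hub→stop 1→stop 2→stop 3→stop 5→stop 6→stop 4: 17+32+8+7+11+6 = 81
Hub→stop 1→stop 2→stop 3→stop 6→stop 4→stop 5: 17+32+8+18+6+5 = 86
Hub→stop 1→stop 2→stop 3→stop 6→stop 5→stop 4: 17+32+8+18+11+5 = 91
Hub→stop 1→stop 2→stop 4→stop 3→stop 5→stop 6: 17+32+10+12+7+11 = 89
Hub→stop 1→stop 2→stop 4→stop 3→stop 6→stop 5: 17+32+10+12+18+11 = 100
… (712 more)
Hub→stop 6→stop 4→stop 5→stop 2→stop 3→stop 1: 9+6+5+9+8+24 = 61  ← best
The minimum is 61.
One shortest path: Hub → stop 6 → stop 4 → stop 5 → stop 2 → stop 3 → stop 1.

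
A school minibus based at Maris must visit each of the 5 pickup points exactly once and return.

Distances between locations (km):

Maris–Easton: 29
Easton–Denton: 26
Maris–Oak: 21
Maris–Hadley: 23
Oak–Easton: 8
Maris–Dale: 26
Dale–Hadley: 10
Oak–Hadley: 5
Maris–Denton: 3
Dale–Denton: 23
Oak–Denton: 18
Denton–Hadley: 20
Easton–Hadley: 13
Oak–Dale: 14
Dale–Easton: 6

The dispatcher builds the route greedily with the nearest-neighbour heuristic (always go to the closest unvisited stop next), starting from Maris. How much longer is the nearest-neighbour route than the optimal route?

Maris: Denton=3, Oak=21, Hadley=23, Dale=26, Easton=29 ⇒ Denton
Denton: Oak=18, Hadley=20, Dale=23, Easton=26 ⇒ Oak
Oak: Hadley=5, Easton=8, Dale=14 ⇒ Hadley
Hadley: Dale=10, Easton=13 ⇒ Dale
Dale: Easton=6 ⇒ Easton
NN route Maris → Denton → Oak → Hadley → Dale → Easton → Maris costs 71.
Optimal: Maris → Oak → Easton → Dale → Hadley → Denton → Maris costs 68 (by enumerating all 60 distinct tours).
Excess = 71 − 68 = 3.

The nearest-neighbour route is 3 km longer than optimal.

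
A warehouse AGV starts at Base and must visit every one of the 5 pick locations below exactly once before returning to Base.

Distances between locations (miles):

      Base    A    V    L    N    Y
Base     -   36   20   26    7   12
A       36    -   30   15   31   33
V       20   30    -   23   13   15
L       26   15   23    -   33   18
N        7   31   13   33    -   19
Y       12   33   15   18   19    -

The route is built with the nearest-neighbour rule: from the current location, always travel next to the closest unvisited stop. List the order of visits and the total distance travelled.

Base → [N:7 / Y:12 / V:20 / L:26 / A:36] → N (7)
N → [V:13 / Y:19 / A:31 / L:33] → V (13)
V → [Y:15 / L:23 / A:30] → Y (15)
Y → [L:18 / A:33] → L (18)
L → [A:15] → A (15)
Return A→Base: 36.
Total = 7 + 13 + 15 + 18 + 15 + 36 = 104.

Nearest-neighbour total = 104 miles; route Base → N → V → Y → L → A → Base.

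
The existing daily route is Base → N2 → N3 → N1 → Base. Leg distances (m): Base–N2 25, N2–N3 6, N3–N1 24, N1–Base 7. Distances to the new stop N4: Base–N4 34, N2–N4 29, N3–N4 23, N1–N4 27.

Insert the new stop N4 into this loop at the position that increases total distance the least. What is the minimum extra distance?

+26 m — insert N4 between N3 and N1.

Insertion cost between consecutive stops i–j is d(i,N4) + d(N4,j) − d(i,j):
  between Base and N2: 34 + 29 − 25 = 38
  between N2 and N3: 29 + 23 − 6 = 46
  between N3 and N1: 23 + 27 − 24 = 26
  between N1 and Base: 27 + 34 − 7 = 54
Cheapest insertion is between N3 and N1, adding 26.
New total = 62 + 26 = 88.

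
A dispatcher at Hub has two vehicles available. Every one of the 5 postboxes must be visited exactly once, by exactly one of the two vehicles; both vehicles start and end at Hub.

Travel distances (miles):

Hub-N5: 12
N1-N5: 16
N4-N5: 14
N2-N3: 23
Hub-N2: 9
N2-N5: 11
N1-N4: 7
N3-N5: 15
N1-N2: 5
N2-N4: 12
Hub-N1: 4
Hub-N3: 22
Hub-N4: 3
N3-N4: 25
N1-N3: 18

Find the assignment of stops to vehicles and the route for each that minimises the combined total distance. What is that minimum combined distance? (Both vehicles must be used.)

There are 2^4 − 1 = 15 ways to divide the 5 stops into two non-empty groups. For each, the best each vehicle can do is its own shortest tour through its group:
  {N1} + {N2, N3, N4, N5}: 8 + 63 = 71
  {N2} + {N1, N3, N4, N5}: 18 + 54 = 72
  {N1, N2} + {N3, N4, N5}: 18 + 54 = 72
  {N3} + {N1, N2, N4, N5}: 44 + 37 = 81
  {N1, N3} + {N2, N4, N5}: 44 + 37 = 81
  {N2, N3} + {N1, N4, N5}: 54 + 37 = 91
  … (15 splits in total)
  {N4} + {N1, N2, N3, N5}: 6 + 57 = 63  ← best
Best: vehicle 1 Hub → N4 → Hub = 6; vehicle 2 Hub → N1 → N2 → N5 → N3 → Hub = 57; combined 63.

63 miles — the smallest possible combined total.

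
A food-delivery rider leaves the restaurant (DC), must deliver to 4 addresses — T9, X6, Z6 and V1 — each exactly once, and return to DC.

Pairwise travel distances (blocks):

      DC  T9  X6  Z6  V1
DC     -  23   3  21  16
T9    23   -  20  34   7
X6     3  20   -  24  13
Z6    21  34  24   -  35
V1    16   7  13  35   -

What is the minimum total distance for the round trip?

With 4 stops there are 4!/2 = 12 distinct round trips (a route and its reverse cost the same).
DC - T9 - X6 - Z6 - V1 - DC: 23+20+24+35+16 = 118
DC - T9 - X6 - V1 - Z6 - DC: 23+20+13+35+21 = 112
DC - T9 - Z6 - X6 - V1 - DC: 23+34+24+13+16 = 110
DC - T9 - Z6 - V1 - X6 - DC: 23+34+35+13+3 = 108
DC - T9 - V1 - X6 - Z6 - DC: 23+7+13+24+21 = 88
DC - T9 - V1 - Z6 - X6 - DC: 23+7+35+24+3 = 92
DC - X6 - T9 - Z6 - V1 - DC: 3+20+34+35+16 = 108
DC - X6 - T9 - V1 - Z6 - DC: 3+20+7+35+21 = 86
DC - X6 - Z6 - T9 - V1 - DC: 3+24+34+7+16 = 84
DC - X6 - V1 - T9 - Z6 - DC: 3+13+7+34+21 = 78
DC - Z6 - T9 - X6 - V1 - DC: 21+34+20+13+16 = 104
DC - Z6 - X6 - T9 - V1 - DC: 21+24+20+7+16 = 88
The minimum is 78.
One optimal route: DC → X6 → V1 → T9 → Z6 → DC (or its reverse).

78 blocks — the shortest possible round trip.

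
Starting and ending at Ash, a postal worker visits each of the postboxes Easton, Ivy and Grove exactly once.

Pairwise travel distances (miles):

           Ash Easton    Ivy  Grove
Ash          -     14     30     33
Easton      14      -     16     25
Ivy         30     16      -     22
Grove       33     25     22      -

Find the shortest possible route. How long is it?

Minimum total distance: 85 miles.

With 3 stops there are 3!/2 = 3 distinct round trips (a route and its reverse cost the same).
Ash → Easton → Ivy → Grove → Ash: 14+16+22+33 = 85
Ash → Easton → Grove → Ivy → Ash: 14+25+22+30 = 91
Ash → Ivy → Easton → Grove → Ash: 30+16+25+33 = 104
The minimum is 85.
One optimal route: Ash → Easton → Ivy → Grove → Ash (or its reverse).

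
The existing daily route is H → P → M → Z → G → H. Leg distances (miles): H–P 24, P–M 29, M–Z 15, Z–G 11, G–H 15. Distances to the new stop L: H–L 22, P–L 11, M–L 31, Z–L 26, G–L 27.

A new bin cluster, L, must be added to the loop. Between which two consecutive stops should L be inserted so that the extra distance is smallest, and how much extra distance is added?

Insertion cost between consecutive stops i–j is d(i,L) + d(L,j) − d(i,j):
  between H and P: 22 + 11 − 24 = 9
  between P and M: 11 + 31 − 29 = 13
  between M and Z: 31 + 26 − 15 = 42
  between Z and G: 26 + 27 − 11 = 42
  between G and H: 27 + 22 − 15 = 34
Cheapest insertion is between H and P, adding 9.
New total = 94 + 9 = 103.

Minimum extra distance: 9 miles, inserting L between H and P.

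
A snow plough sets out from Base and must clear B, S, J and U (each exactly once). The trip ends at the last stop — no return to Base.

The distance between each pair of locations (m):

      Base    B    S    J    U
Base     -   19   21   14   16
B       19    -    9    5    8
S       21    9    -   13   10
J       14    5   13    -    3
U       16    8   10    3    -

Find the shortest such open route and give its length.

There are 4! = 24 possible orderings.
Base → B → S → J → U: 19+9+13+3 = 44
Base → B → S → U → J: 19+9+10+3 = 41
Base → B → J → S → U: 19+5+13+10 = 47
Base → B → J → U → S: 19+5+3+10 = 37
Base → B → U → S → J: 19+8+10+13 = 50
Base → B → U → J → S: 19+8+3+13 = 43
Base → S → B → J → U: 21+9+5+3 = 38
Base → S → B → U → J: 21+9+8+3 = 41
Base → S → J → B → U: 21+13+5+8 = 47
Base → S → J → U → B: 21+13+3+8 = 45
Base → S → U → B → J: 21+10+8+5 = 44
Base → S → U → J → B: 21+10+3+5 = 39
Base → J → B → S → U: 14+5+9+10 = 38
Base → J → B → U → S: 14+5+8+10 = 37
… (10 more)
Base → U → J → B → S: 16+3+5+9 = 33  ← best
The minimum is 33.
One shortest path: Base → U → J → B → S.

Shortest open route: 33 m.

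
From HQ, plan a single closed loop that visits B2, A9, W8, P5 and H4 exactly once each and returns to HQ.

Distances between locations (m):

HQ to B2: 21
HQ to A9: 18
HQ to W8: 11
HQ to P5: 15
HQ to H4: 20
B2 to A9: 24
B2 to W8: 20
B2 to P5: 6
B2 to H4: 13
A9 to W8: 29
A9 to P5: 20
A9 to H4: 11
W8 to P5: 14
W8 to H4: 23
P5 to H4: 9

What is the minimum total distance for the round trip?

73 m — the shortest possible round trip.

There are 60 distinct closed tours to check (reversals are equivalent).
HQ - B2 - A9 - W8 - P5 - H4 - HQ: 21+24+29+14+9+20 = 117
HQ - B2 - A9 - W8 - H4 - P5 - HQ: 21+24+29+23+9+15 = 121
HQ - B2 - A9 - P5 - W8 - H4 - HQ: 21+24+20+14+23+20 = 122
HQ - B2 - A9 - P5 - H4 - W8 - HQ: 21+24+20+9+23+11 = 108
HQ - B2 - A9 - H4 - W8 - P5 - HQ: 21+24+11+23+14+15 = 108
HQ - B2 - A9 - H4 - P5 - W8 - HQ: 21+24+11+9+14+11 = 90
HQ - B2 - W8 - A9 - P5 - H4 - HQ: 21+20+29+20+9+20 = 119
HQ - B2 - W8 - A9 - H4 - P5 - HQ: 21+20+29+11+9+15 = 105
HQ - B2 - W8 - P5 - A9 - H4 - HQ: 21+20+14+20+11+20 = 106
HQ - B2 - W8 - P5 - H4 - A9 - HQ: 21+20+14+9+11+18 = 93
HQ - B2 - W8 - H4 - A9 - P5 - HQ: 21+20+23+11+20+15 = 110
HQ - B2 - W8 - H4 - P5 - A9 - HQ: 21+20+23+9+20+18 = 111
HQ - B2 - P5 - A9 - W8 - H4 - HQ: 21+6+20+29+23+20 = 119
HQ - B2 - P5 - A9 - H4 - W8 - HQ: 21+6+20+11+23+11 = 92
… (46 more)
HQ - A9 - H4 - B2 - P5 - W8 - HQ: 18+11+13+6+14+11 = 73  ← best
The minimum is 73.
One optimal route: HQ → A9 → H4 → B2 → P5 → W8 → HQ (or its reverse).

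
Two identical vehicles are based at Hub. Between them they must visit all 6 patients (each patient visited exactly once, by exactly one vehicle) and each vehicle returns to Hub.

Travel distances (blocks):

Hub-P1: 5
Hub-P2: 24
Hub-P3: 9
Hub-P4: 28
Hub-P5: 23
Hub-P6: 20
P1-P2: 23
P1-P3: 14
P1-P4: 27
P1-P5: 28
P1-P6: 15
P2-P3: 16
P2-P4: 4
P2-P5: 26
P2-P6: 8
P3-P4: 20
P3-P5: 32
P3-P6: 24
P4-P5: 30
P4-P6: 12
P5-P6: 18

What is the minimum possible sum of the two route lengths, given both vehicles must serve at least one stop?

There are 2^5 − 1 = 31 ways to divide the 6 stops into two non-empty groups. For each, the best each vehicle can do is its own shortest tour through its group:
  {P1} + {P2, P3, P4, P5, P6}: 10 + 82 = 92
  {P2} + {P1, P3, P4, P5, P6}: 48 + 92 = 140
  {P1, P2} + {P3, P4, P5, P6}: 52 + 82 = 134
  {P3} + {P1, P2, P4, P5, P6}: 18 + 85 = 103
  {P1, P3} + {P2, P4, P5, P6}: 28 + 81 = 109
  {P2, P3} + {P1, P4, P5, P6}: 49 + 85 = 134
  … (31 splits in total)
Best: vehicle 1 Hub → P1 → Hub = 10; vehicle 2 Hub → P3 → P2 → P4 → P6 → P5 → Hub = 82; combined 92.

Minimum combined distance: 92 blocks.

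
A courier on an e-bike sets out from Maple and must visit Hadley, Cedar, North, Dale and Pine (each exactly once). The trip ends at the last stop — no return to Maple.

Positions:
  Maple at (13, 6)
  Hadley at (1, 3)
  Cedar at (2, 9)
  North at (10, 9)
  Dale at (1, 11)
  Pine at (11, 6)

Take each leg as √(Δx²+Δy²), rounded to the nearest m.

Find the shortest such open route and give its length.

Shortest open route: 22 m.

There are 5! = 120 possible orderings.
Maple → Hadley → Cedar → North → Dale → Pine: 12+6+8+9+11 = 46
Maple → Hadley → Cedar → North → Pine → Dale: 12+6+8+3+11 = 40
Maple → Hadley → Cedar → Dale → North → Pine: 12+6+2+9+3 = 32
Maple → Hadley → Cedar → Dale → Pine → North: 12+6+2+11+3 = 34
Maple → Hadley → Cedar → Pine → North → Dale: 12+6+9+3+9 = 39
Maple → Hadley → Cedar → Pine → Dale → North: 12+6+9+11+9 = 47
Maple → Hadley → North → Cedar → Dale → Pine: 12+11+8+2+11 = 44
Maple → Hadley → North → Cedar → Pine → Dale: 12+11+8+9+11 = 51
Maple → Hadley → North → Dale → Cedar → Pine: 12+11+9+2+9 = 43
Maple → Hadley → North → Dale → Pine → Cedar: 12+11+9+11+9 = 52
Maple → Hadley → North → Pine → Cedar → Dale: 12+11+3+9+2 = 37
Maple → Hadley → North → Pine → Dale → Cedar: 12+11+3+11+2 = 39
Maple → Hadley → Dale → Cedar → North → Pine: 12+8+2+8+3 = 33
Maple → Hadley → Dale → Cedar → Pine → North: 12+8+2+9+3 = 34
… (106 more)
Maple → Pine → North → Dale → Cedar → Hadley: 2+3+9+2+6 = 22  ← best
The minimum is 22.
One shortest path: Maple → Pine → North → Dale → Cedar → Hadley.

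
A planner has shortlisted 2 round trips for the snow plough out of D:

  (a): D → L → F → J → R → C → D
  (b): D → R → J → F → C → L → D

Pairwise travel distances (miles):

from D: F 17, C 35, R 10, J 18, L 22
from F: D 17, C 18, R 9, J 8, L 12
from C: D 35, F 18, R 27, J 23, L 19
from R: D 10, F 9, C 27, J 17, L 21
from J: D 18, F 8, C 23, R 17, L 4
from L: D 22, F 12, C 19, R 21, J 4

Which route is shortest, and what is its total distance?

94 miles — (b) is the shortest.

(a): 22 + 12 + 8 + 17 + 27 + 35 = 121
(b): 10 + 17 + 8 + 18 + 19 + 22 = 94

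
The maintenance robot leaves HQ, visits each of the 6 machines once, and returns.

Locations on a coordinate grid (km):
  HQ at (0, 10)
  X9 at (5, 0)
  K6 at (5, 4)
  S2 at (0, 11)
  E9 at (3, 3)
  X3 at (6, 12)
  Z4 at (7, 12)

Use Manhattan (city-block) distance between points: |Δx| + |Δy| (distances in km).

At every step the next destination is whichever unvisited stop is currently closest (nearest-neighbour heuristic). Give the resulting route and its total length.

At HQ the remaining stops are S2 1, X3 8, Z4 9, E9 10, K6 11, X9 15; go to S2.
At S2 the remaining stops are X3 7, Z4 8, E9 11, K6 12, X9 16; go to X3.
At X3 the remaining stops are Z4 1, K6 9, E9 12, X9 13; go to Z4.
At Z4 the remaining stops are K6 10, E9 13, X9 14; go to K6.
At K6 the remaining stops are E9 3, X9 4; go to E9.
At E9 the remaining stops are X9 5; go to X9.
Return X9→HQ: 15.
Total = 1 + 7 + 1 + 10 + 3 + 5 + 15 = 42.

Total distance 42 km via the nearest-neighbour route HQ → S2 → X3 → Z4 → K6 → E9 → X9 → HQ.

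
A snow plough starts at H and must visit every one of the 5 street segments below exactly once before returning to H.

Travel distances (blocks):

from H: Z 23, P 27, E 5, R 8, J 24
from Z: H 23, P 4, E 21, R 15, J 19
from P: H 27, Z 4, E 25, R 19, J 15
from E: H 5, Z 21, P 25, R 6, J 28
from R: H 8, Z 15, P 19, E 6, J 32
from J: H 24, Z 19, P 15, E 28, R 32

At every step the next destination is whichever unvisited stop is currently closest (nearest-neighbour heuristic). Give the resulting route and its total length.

Nearest-neighbour total = 69 blocks; route H → E → R → Z → P → J → H.

At H the remaining stops are E 5, R 8, Z 23, J 24, P 27; go to E.
At E the remaining stops are R 6, Z 21, P 25, J 28; go to R.
At R the remaining stops are Z 15, P 19, J 32; go to Z.
At Z the remaining stops are P 4, J 19; go to P.
At P the remaining stops are J 15; go to J.
Return J→H: 24.
Total = 5 + 6 + 15 + 4 + 15 + 24 = 69.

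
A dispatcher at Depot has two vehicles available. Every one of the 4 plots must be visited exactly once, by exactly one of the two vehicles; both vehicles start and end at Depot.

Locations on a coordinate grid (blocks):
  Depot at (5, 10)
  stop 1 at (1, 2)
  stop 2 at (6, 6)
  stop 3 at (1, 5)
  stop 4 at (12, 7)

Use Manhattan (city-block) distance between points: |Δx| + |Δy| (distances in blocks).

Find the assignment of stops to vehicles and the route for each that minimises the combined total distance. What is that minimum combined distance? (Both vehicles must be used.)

Minimum combined distance: 46 blocks.

There are 2^3 − 1 = 7 ways to divide the 4 stops into two non-empty groups. For each, the best each vehicle can do is its own shortest tour through its group:
  {stop 1} + {stop 2, stop 3, stop 4}: 24 + 32 = 56
  {stop 2} + {stop 1, stop 3, stop 4}: 10 + 38 = 48
  {stop 1, stop 2} + {stop 3, stop 4}: 26 + 32 = 58
  {stop 3} + {stop 1, stop 2, stop 4}: 18 + 38 = 56
  {stop 1, stop 3} + {stop 2, stop 4}: 24 + 22 = 46
  {stop 2, stop 3} + {stop 1, stop 4}: 20 + 38 = 58
  … (7 splits in total)
Best: vehicle 1 Depot → stop 1 → stop 3 → Depot = 24; vehicle 2 Depot → stop 2 → stop 4 → Depot = 22; combined 46.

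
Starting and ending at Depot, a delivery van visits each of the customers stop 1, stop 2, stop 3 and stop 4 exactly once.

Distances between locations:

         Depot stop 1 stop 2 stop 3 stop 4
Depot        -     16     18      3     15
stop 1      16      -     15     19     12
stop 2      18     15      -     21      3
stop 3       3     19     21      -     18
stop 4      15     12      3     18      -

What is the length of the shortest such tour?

With 4 stops there are 4!/2 = 12 distinct round trips (a route and its reverse cost the same).
Depot - stop 1 - stop 2 - stop 3 - stop 4 - Depot: 16+15+21+18+15 = 85
Depot - stop 1 - stop 2 - stop 4 - stop 3 - Depot: 16+15+3+18+3 = 55
Depot - stop 1 - stop 3 - stop 2 - stop 4 - Depot: 16+19+21+3+15 = 74
Depot - stop 1 - stop 3 - stop 4 - stop 2 - Depot: 16+19+18+3+18 = 74
Depot - stop 1 - stop 4 - stop 2 - stop 3 - Depot: 16+12+3+21+3 = 55
Depot - stop 1 - stop 4 - stop 3 - stop 2 - Depot: 16+12+18+21+18 = 85
Depot - stop 2 - stop 1 - stop 3 - stop 4 - Depot: 18+15+19+18+15 = 85
Depot - stop 2 - stop 1 - stop 4 - stop 3 - Depot: 18+15+12+18+3 = 66
Depot - stop 2 - stop 3 - stop 1 - stop 4 - Depot: 18+21+19+12+15 = 85
Depot - stop 2 - stop 4 - stop 1 - stop 3 - Depot: 18+3+12+19+3 = 55
Depot - stop 3 - stop 1 - stop 2 - stop 4 - Depot: 3+19+15+3+15 = 55
Depot - stop 3 - stop 2 - stop 1 - stop 4 - Depot: 3+21+15+12+15 = 66
The minimum is 55.
One optimal route: Depot → stop 1 → stop 2 → stop 4 → stop 3 → Depot (or its reverse).

55 — the shortest possible round trip.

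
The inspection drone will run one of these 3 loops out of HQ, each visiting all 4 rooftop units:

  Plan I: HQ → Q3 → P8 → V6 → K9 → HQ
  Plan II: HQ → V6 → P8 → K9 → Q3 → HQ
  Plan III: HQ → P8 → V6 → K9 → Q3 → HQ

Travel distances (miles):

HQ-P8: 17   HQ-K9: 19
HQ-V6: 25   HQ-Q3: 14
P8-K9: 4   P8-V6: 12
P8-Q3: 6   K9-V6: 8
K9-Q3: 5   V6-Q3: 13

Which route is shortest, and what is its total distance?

56 miles — Plan III is the shortest.

Plan I: 14 + 6 + 12 + 8 + 19 = 59
Plan II: 25 + 12 + 4 + 5 + 14 = 60
Plan III: 17 + 12 + 8 + 5 + 14 = 56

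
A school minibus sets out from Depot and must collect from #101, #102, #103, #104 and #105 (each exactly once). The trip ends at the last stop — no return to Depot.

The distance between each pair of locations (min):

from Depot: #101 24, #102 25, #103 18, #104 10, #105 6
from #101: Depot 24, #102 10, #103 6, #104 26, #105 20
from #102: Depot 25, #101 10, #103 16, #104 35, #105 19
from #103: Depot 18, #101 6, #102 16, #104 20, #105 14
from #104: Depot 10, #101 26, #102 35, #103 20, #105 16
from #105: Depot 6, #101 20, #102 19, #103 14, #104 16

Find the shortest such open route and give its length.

56 min — the minimum one-way total.

There are 5! = 120 possible orderings.
Depot → #101 → #102 → #103 → #104 → #105: 24+10+16+20+16 = 86
Depot → #101 → #102 → #103 → #105 → #104: 24+10+16+14+16 = 80
Depot → #101 → #102 → #104 → #103 → #105: 24+10+35+20+14 = 103
Depot → #101 → #102 → #104 → #105 → #103: 24+10+35+16+14 = 99
Depot → #101 → #102 → #105 → #103 → #104: 24+10+19+14+20 = 87
Depot → #101 → #102 → #105 → #104 → #103: 24+10+19+16+20 = 89
Depot → #101 → #103 → #102 → #104 → #105: 24+6+16+35+16 = 97
Depot → #101 → #103 → #102 → #105 → #104: 24+6+16+19+16 = 81
Depot → #101 → #103 → #104 → #102 → #105: 24+6+20+35+19 = 104
Depot → #101 → #103 → #104 → #105 → #102: 24+6+20+16+19 = 85
Depot → #101 → #103 → #105 → #102 → #104: 24+6+14+19+35 = 98
Depot → #101 → #103 → #105 → #104 → #102: 24+6+14+16+35 = 95
Depot → #101 → #104 → #102 → #103 → #105: 24+26+35+16+14 = 115
Depot → #101 → #104 → #102 → #105 → #103: 24+26+35+19+14 = 118
… (106 more)
Depot → #104 → #105 → #103 → #101 → #102: 10+16+14+6+10 = 56  ← best
The minimum is 56.
One shortest path: Depot → #104 → #105 → #103 → #101 → #102.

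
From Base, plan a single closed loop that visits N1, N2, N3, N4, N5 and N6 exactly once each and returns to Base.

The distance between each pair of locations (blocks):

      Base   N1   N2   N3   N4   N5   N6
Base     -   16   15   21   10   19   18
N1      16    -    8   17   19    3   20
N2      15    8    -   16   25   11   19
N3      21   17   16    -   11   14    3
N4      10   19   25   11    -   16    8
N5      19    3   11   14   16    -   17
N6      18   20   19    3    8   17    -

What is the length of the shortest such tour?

61 blocks — the shortest possible round trip.

With 6 stops there are 6!/2 = 360 distinct round trips (a route and its reverse cost the same).
Base→N1→N2→N3→N4→N5→N6→Base: 16+8+16+11+16+17+18 = 102
Base→N1→N2→N3→N4→N6→N5→Base: 16+8+16+11+8+17+19 = 95
Base→N1→N2→N3→N5→N4→N6→Base: 16+8+16+14+16+8+18 = 96
Base→N1→N2→N3→N5→N6→N4→Base: 16+8+16+14+17+8+10 = 89
Base→N1→N2→N3→N6→N4→N5→Base: 16+8+16+3+8+16+19 = 86
Base→N1→N2→N3→N6→N5→N4→Base: 16+8+16+3+17+16+10 = 86
Base→N1→N2→N4→N3→N5→N6→Base: 16+8+25+11+14+17+18 = 109
Base→N1→N2→N4→N3→N6→N5→Base: 16+8+25+11+3+17+19 = 99
… (352 more)
Base→N2→N1→N5→N3→N6→N4→Base: 15+8+3+14+3+8+10 = 61  ← best
The minimum is 61.
One optimal route: Base → N2 → N1 → N5 → N3 → N6 → N4 → Base (or its reverse).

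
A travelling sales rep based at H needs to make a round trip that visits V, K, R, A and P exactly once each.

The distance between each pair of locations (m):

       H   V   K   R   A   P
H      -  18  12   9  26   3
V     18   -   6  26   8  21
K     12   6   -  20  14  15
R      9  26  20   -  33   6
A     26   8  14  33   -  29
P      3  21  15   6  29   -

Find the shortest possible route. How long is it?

H → V → K → R → A → P → H: 18+6+20+33+29+3 = 109
H → V → K → R → P → A → H: 18+6+20+6+29+26 = 105
H → V → K → A → R → P → H: 18+6+14+33+6+3 = 80
H → V → K → A → P → R → H: 18+6+14+29+6+9 = 82
H → V → K → P → R → A → H: 18+6+15+6+33+26 = 104
H → V → K → P → A → R → H: 18+6+15+29+33+9 = 110
H → V → R → K → A → P → H: 18+26+20+14+29+3 = 110
H → V → R → K → P → A → H: 18+26+20+15+29+26 = 134
H → V → R → A → K → P → H: 18+26+33+14+15+3 = 109
H → V → R → A → P → K → H: 18+26+33+29+15+12 = 133
H → V → R → P → K → A → H: 18+26+6+15+14+26 = 105
H → V → R → P → A → K → H: 18+26+6+29+14+12 = 105
H → V → A → K → R → P → H: 18+8+14+20+6+3 = 69
H → V → A → K → P → R → H: 18+8+14+15+6+9 = 70
… (46 more)
H → K → V → A → R → P → H: 12+6+8+33+6+3 = 68  ← best
The minimum is 68.
One optimal route: H → K → V → A → R → P → H (or its reverse).

68 m — the shortest possible round trip.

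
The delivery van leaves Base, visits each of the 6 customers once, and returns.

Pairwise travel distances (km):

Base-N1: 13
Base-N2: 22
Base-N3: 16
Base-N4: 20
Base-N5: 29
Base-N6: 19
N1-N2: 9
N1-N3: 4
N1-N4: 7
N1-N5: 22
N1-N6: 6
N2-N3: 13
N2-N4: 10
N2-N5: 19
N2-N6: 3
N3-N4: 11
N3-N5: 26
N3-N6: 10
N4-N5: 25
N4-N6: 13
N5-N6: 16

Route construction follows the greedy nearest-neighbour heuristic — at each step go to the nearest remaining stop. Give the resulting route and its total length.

Base → [N1:13 / N3:16 / N6:19 / N4:20 / N2:22 / N5:29] → N1 (13)
N1 → [N3:4 / N6:6 / N4:7 / N2:9 / N5:22] → N3 (4)
N3 → [N6:10 / N4:11 / N2:13 / N5:26] → N6 (10)
N6 → [N2:3 / N4:13 / N5:16] → N2 (3)
N2 → [N4:10 / N5:19] → N4 (10)
N4 → [N5:25] → N5 (25)
Return N5→Base: 29.
Total = 13 + 4 + 10 + 3 + 10 + 25 + 29 = 94.

Total distance 94 km via the nearest-neighbour route Base → N1 → N3 → N6 → N2 → N4 → N5 → Base.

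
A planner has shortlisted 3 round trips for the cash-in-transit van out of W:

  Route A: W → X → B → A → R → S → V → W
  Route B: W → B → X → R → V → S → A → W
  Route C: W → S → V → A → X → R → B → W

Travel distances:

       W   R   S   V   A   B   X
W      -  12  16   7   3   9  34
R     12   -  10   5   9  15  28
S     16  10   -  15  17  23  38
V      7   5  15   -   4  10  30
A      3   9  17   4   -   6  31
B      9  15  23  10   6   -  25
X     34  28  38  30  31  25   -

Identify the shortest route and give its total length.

Route A: 34 + 25 + 6 + 9 + 10 + 15 + 7 = 106
Route B: 9 + 25 + 28 + 5 + 15 + 17 + 3 = 102
Route C: 16 + 15 + 4 + 31 + 28 + 15 + 9 = 118

Shortest is Route B, total 102.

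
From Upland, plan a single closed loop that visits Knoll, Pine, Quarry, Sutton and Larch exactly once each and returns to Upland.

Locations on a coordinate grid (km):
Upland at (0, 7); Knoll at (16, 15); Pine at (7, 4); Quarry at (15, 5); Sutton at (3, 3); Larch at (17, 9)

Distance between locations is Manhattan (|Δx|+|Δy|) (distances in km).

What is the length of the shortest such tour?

Upland-Knoll-Pine-Quarry-Sutton-Larch-Upland: 24+20+9+14+20+19 = 106
Upland-Knoll-Pine-Quarry-Larch-Sutton-Upland: 24+20+9+6+20+7 = 86
Upland-Knoll-Pine-Sutton-Quarry-Larch-Upland: 24+20+5+14+6+19 = 88
Upland-Knoll-Pine-Sutton-Larch-Quarry-Upland: 24+20+5+20+6+17 = 92
Upland-Knoll-Pine-Larch-Quarry-Sutton-Upland: 24+20+15+6+14+7 = 86
Upland-Knoll-Pine-Larch-Sutton-Quarry-Upland: 24+20+15+20+14+17 = 110
Upland-Knoll-Quarry-Pine-Sutton-Larch-Upland: 24+11+9+5+20+19 = 88
Upland-Knoll-Quarry-Pine-Larch-Sutton-Upland: 24+11+9+15+20+7 = 86
Upland-Knoll-Quarry-Sutton-Pine-Larch-Upland: 24+11+14+5+15+19 = 88
Upland-Knoll-Quarry-Sutton-Larch-Pine-Upland: 24+11+14+20+15+10 = 94
Upland-Knoll-Quarry-Larch-Pine-Sutton-Upland: 24+11+6+15+5+7 = 68
Upland-Knoll-Quarry-Larch-Sutton-Pine-Upland: 24+11+6+20+5+10 = 76
Upland-Knoll-Sutton-Pine-Quarry-Larch-Upland: 24+25+5+9+6+19 = 88
Upland-Knoll-Sutton-Pine-Larch-Quarry-Upland: 24+25+5+15+6+17 = 92
… (46 more)
Upland-Knoll-Larch-Quarry-Pine-Sutton-Upland: 24+7+6+9+5+7 = 58  ← best
The minimum is 58.
One optimal route: Upland → Knoll → Larch → Quarry → Pine → Sutton → Upland (or its reverse).

58 km — the shortest possible round trip.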